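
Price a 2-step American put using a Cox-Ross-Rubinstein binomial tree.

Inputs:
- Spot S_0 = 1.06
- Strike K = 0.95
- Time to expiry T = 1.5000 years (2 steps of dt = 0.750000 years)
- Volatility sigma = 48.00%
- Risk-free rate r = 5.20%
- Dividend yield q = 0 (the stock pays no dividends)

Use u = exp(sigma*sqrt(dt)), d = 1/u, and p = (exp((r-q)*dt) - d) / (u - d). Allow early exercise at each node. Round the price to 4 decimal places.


dt = T/N = 0.750000
u = exp(sigma*sqrt(dt)) = 1.515419; d = 1/u = 0.659883
p = (exp((r-q)*dt) - d) / (u - d) = 0.444034
Discount per step: exp(-r*dt) = 0.961751
Stock lattice S(k, i) with i counting down-moves:
  k=0: S(0,0) = 1.0600
  k=1: S(1,0) = 1.6063; S(1,1) = 0.6995
  k=2: S(2,0) = 2.4343; S(2,1) = 1.0600; S(2,2) = 0.4616
Terminal payoffs V(N, i) = max(K - S_T, 0):
  V(2,0) = 0.000000; V(2,1) = 0.000000; V(2,2) = 0.488427
Backward induction: V(k, i) = exp(-r*dt) * [p * V(k+1, i) + (1-p) * V(k+1, i+1)]; then take max(V_cont, immediate exercise) for American.
  V(1,0) = exp(-r*dt) * [p*0.000000 + (1-p)*0.000000] = 0.000000; exercise = 0.000000; V(1,0) = max -> 0.000000
  V(1,1) = exp(-r*dt) * [p*0.000000 + (1-p)*0.488427] = 0.261162; exercise = 0.250524; V(1,1) = max -> 0.261162
  V(0,0) = exp(-r*dt) * [p*0.000000 + (1-p)*0.261162] = 0.139644; exercise = 0.000000; V(0,0) = max -> 0.139644

Answer: Price = V(0,0) = 0.1396


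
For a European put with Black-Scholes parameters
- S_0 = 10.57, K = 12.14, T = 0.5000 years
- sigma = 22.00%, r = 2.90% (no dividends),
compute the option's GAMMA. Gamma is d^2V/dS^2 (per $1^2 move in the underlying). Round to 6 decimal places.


Answer: Gamma = 0.187326

Derivation:
d1 = -0.7192303568; d2 = -0.8747938486
phi(d1) = 0.3080218102; exp(-qT) = 1.0000000000; exp(-rT) = 0.9856046187
Gamma = exp(-qT) * phi(d1) / (S * sigma * sqrt(T)) = 1.0000000000 * 0.3080218102 / (10.5700 * 0.2200 * 0.7071067812) = 0.187326


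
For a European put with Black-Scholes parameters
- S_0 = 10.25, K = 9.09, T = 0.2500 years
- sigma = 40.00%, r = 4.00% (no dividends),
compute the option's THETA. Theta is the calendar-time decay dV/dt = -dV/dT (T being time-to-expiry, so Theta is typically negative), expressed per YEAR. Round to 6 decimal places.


Answer: Theta = -1.129439

Derivation:
d1 = 0.7505139870; d2 = 0.5505139870
phi(d1) = 0.3010213292; exp(-qT) = 1.0000000000; exp(-rT) = 0.9900498337
Theta = -S*exp(-qT)*phi(d1)*sigma/(2*sqrt(T)) + r*K*exp(-rT)*N(-d2) - q*S*exp(-qT)*N(-d1)
N(-d1) = 0.2264726015; N(-d2) = 0.2909834430; sqrt(T) = 0.5000000000
Term 1 = -10.2500 * 1.0000000000 * 0.3010213292 * 0.4000 / (2 * 0.5000000000) = -1.2341874497
Term 2 = 0.0400 * 9.0900 * 0.9900498337 * 0.2909834430 = 0.1047488366
Term 3 = 0 (no dividend yield, q = 0)
Theta = -1.2341874497 + (0.1047488366) + (0.0000000000) = -1.129439


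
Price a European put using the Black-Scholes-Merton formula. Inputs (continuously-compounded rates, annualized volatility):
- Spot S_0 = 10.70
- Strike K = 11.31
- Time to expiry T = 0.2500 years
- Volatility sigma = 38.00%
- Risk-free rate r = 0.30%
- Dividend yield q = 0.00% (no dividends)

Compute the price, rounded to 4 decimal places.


Answer: Price = 1.1675

Derivation:
d1 = (ln(S/K) + (r - q + 0.5*sigma^2) * T) / (sigma * sqrt(T)) = -0.19286078
d2 = d1 - sigma * sqrt(T) = -0.38286078
exp(-rT) = 0.99925028; exp(-qT) = 1.00000000
P = K * exp(-rT) * N(-d2) - S_0 * exp(-qT) * N(-d1)
N(-d1) = 0.57646600; N(-d2) = 0.64908850
P = 11.3100 * 0.99925028 * 0.64908850 - 10.7000 * 1.00000000 * 0.57646600 = 1.1675


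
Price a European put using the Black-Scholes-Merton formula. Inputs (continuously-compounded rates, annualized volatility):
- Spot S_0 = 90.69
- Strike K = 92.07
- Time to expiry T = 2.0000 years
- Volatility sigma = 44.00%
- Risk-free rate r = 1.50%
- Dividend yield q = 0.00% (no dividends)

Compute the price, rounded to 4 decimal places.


d1 = (ln(S/K) + (r - q + 0.5*sigma^2) * T) / (sigma * sqrt(T)) = 0.33506888
d2 = d1 - sigma * sqrt(T) = -0.28718509
exp(-rT) = 0.97044553; exp(-qT) = 1.00000000
P = K * exp(-rT) * N(-d2) - S_0 * exp(-qT) * N(-d1)
N(-d1) = 0.36878656; N(-d2) = 0.61301470
P = 92.0700 * 0.97044553 * 0.61301470 - 90.6900 * 1.00000000 * 0.36878656 = 21.3269

Answer: Price = 21.3269


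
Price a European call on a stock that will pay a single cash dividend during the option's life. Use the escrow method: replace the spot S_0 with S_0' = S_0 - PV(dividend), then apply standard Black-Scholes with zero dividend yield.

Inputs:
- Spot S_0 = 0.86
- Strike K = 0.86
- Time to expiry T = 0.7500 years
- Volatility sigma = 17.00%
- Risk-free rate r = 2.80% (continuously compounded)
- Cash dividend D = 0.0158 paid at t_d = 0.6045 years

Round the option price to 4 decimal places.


Answer: Price = 0.0507

Derivation:
PV(D) = D * exp(-r * t_d) = 0.0158 * 0.98321644 = 0.01553482
S_0' = S_0 - PV(D) = 0.8600 - 0.01553482 = 0.84446518
d1 = (ln(S_0'/K) + (r + sigma^2/2)*T) / (sigma*sqrt(T)) = 0.09243456
d2 = d1 - sigma*sqrt(T) = -0.05478976
exp(-rT) = 0.97921896
N(d1) = 0.53682361; N(d2) = 0.47815298
C = S_0' * N(d1) - K * exp(-rT) * N(d2) = 0.84446518 * 0.53682361 - 0.8600 * 0.97921896 * 0.47815298 = 0.0507


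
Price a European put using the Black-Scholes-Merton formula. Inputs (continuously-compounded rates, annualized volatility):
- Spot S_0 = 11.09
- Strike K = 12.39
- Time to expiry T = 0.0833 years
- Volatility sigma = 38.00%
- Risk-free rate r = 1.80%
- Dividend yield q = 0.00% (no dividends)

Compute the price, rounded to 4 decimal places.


d1 = (ln(S/K) + (r - q + 0.5*sigma^2) * T) / (sigma * sqrt(T)) = -0.94217098
d2 = d1 - sigma * sqrt(T) = -1.05184559
exp(-rT) = 0.99850172; exp(-qT) = 1.00000000
P = K * exp(-rT) * N(-d2) - S_0 * exp(-qT) * N(-d1)
N(-d1) = 0.82694745; N(-d2) = 0.85356480
P = 12.3900 * 0.99850172 * 0.85356480 - 11.0900 * 1.00000000 * 0.82694745 = 1.3890

Answer: Price = 1.3890


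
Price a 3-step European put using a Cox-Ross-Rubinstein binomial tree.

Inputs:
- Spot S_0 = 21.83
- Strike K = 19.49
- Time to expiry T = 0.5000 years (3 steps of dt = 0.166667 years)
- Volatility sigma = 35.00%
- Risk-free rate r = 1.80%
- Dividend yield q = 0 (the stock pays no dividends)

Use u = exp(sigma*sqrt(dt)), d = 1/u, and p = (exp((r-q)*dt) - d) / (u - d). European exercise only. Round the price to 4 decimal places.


Answer: Price = V(0,0) = 0.9772

Derivation:
dt = T/N = 0.166667
u = exp(sigma*sqrt(dt)) = 1.153599; d = 1/u = 0.866852
p = (exp((r-q)*dt) - d) / (u - d) = 0.474817
Discount per step: exp(-r*dt) = 0.997004
Stock lattice S(k, i) with i counting down-moves:
  k=0: S(0,0) = 21.8300
  k=1: S(1,0) = 25.1831; S(1,1) = 18.9234
  k=2: S(2,0) = 29.0512; S(2,1) = 21.8300; S(2,2) = 16.4038
  k=3: S(3,0) = 33.5134; S(3,1) = 25.1831; S(3,2) = 18.9234; S(3,3) = 14.2196
Terminal payoffs V(N, i) = max(K - S_T, 0):
  V(3,0) = 0.000000; V(3,1) = 0.000000; V(3,2) = 0.566619; V(3,3) = 5.270355
Backward induction: V(k, i) = exp(-r*dt) * [p * V(k+1, i) + (1-p) * V(k+1, i+1)].
  V(2,0) = exp(-r*dt) * [p*0.000000 + (1-p)*0.000000] = 0.000000
  V(2,1) = exp(-r*dt) * [p*0.000000 + (1-p)*0.566619] = 0.296687
  V(2,2) = exp(-r*dt) * [p*0.566619 + (1-p)*5.270355] = 3.027845
  V(1,0) = exp(-r*dt) * [p*0.000000 + (1-p)*0.296687] = 0.155348
  V(1,1) = exp(-r*dt) * [p*0.296687 + (1-p)*3.027845] = 1.725860
  V(0,0) = exp(-r*dt) * [p*0.155348 + (1-p)*1.725860] = 0.977219


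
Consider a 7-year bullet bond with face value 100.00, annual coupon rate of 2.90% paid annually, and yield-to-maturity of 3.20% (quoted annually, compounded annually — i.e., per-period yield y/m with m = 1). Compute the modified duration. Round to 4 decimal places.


Answer: Modified duration = 6.2295

Derivation:
Coupon per period c = face * coupon_rate / m = 2.900000
Periods per year m = 1; per-period yield y/m = 0.032000
Number of cashflows N = 7
Cashflows (t years, CF_t, discount factor 1/(1+y/m)^(m*t), PV):
  t = 1.0000: CF_t = 2.900000, DF = 0.968992, PV = 2.810078
  t = 2.0000: CF_t = 2.900000, DF = 0.938946, PV = 2.722943
  t = 3.0000: CF_t = 2.900000, DF = 0.909831, PV = 2.638511
  t = 4.0000: CF_t = 2.900000, DF = 0.881620, PV = 2.556697
  t = 5.0000: CF_t = 2.900000, DF = 0.854283, PV = 2.477419
  t = 6.0000: CF_t = 2.900000, DF = 0.827793, PV = 2.400600
  t = 7.0000: CF_t = 102.900000, DF = 0.802125, PV = 82.538675
Price P = sum_t PV_t = 98.144923
First compute Macaulay numerator sum_t t * PV_t:
  t * PV_t at t = 1.0000: 2.810078
  t * PV_t at t = 2.0000: 5.445887
  t * PV_t at t = 3.0000: 7.915533
  t * PV_t at t = 4.0000: 10.226787
  t * PV_t at t = 5.0000: 12.387096
  t * PV_t at t = 6.0000: 14.403600
  t * PV_t at t = 7.0000: 577.770726
Macaulay duration D = 630.959707 / 98.144923 = 6.428857
Modified duration = D / (1 + y/m) = 6.428857 / (1 + 0.032000) = 6.229513


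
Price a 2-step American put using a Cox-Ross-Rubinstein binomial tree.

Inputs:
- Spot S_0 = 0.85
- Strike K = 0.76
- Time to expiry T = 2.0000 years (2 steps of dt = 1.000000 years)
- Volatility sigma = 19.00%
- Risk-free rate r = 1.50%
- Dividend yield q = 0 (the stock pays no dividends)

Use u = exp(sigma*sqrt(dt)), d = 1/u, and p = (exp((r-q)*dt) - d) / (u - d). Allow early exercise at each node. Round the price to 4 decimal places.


Answer: Price = V(0,0) = 0.0447

Derivation:
dt = T/N = 1.000000
u = exp(sigma*sqrt(dt)) = 1.209250; d = 1/u = 0.826959
p = (exp((r-q)*dt) - d) / (u - d) = 0.492175
Discount per step: exp(-r*dt) = 0.985112
Stock lattice S(k, i) with i counting down-moves:
  k=0: S(0,0) = 0.8500
  k=1: S(1,0) = 1.0279; S(1,1) = 0.7029
  k=2: S(2,0) = 1.2429; S(2,1) = 0.8500; S(2,2) = 0.5813
Terminal payoffs V(N, i) = max(K - S_T, 0):
  V(2,0) = 0.000000; V(2,1) = 0.000000; V(2,2) = 0.178718
Backward induction: V(k, i) = exp(-r*dt) * [p * V(k+1, i) + (1-p) * V(k+1, i+1)]; then take max(V_cont, immediate exercise) for American.
  V(1,0) = exp(-r*dt) * [p*0.000000 + (1-p)*0.000000] = 0.000000; exercise = 0.000000; V(1,0) = max -> 0.000000
  V(1,1) = exp(-r*dt) * [p*0.000000 + (1-p)*0.178718] = 0.089406; exercise = 0.057085; V(1,1) = max -> 0.089406
  V(0,0) = exp(-r*dt) * [p*0.000000 + (1-p)*0.089406] = 0.044727; exercise = 0.000000; V(0,0) = max -> 0.044727


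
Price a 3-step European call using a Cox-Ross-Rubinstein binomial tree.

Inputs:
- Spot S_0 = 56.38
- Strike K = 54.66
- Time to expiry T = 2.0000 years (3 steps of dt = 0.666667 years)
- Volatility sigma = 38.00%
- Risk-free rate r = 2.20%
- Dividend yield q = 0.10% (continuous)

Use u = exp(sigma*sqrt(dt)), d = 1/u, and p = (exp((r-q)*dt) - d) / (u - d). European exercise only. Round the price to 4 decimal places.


dt = T/N = 0.666667
u = exp(sigma*sqrt(dt)) = 1.363792; d = 1/u = 0.733250
p = (exp((r-q)*dt) - d) / (u - d) = 0.445408
Discount per step: exp(-r*dt) = 0.985440
Stock lattice S(k, i) with i counting down-moves:
  k=0: S(0,0) = 56.3800
  k=1: S(1,0) = 76.8906; S(1,1) = 41.3406
  k=2: S(2,0) = 104.8627; S(2,1) = 56.3800; S(2,2) = 30.3130
  k=3: S(3,0) = 143.0109; S(3,1) = 76.8906; S(3,2) = 41.3406; S(3,3) = 22.2270
Terminal payoffs V(N, i) = max(S_T - K, 0):
  V(3,0) = 88.350862; V(3,1) = 22.230566; V(3,2) = 0.000000; V(3,3) = 0.000000
Backward induction: V(k, i) = exp(-r*dt) * [p * V(k+1, i) + (1-p) * V(k+1, i+1)].
  V(2,0) = exp(-r*dt) * [p*88.350862 + (1-p)*22.230566] = 50.928646
  V(2,1) = exp(-r*dt) * [p*22.230566 + (1-p)*0.000000] = 9.757517
  V(2,2) = exp(-r*dt) * [p*0.000000 + (1-p)*0.000000] = 0.000000
  V(1,0) = exp(-r*dt) * [p*50.928646 + (1-p)*9.757517] = 27.686425
  V(1,1) = exp(-r*dt) * [p*9.757517 + (1-p)*0.000000] = 4.282803
  V(0,0) = exp(-r*dt) * [p*27.686425 + (1-p)*4.282803] = 14.492845

Answer: Price = V(0,0) = 14.4928


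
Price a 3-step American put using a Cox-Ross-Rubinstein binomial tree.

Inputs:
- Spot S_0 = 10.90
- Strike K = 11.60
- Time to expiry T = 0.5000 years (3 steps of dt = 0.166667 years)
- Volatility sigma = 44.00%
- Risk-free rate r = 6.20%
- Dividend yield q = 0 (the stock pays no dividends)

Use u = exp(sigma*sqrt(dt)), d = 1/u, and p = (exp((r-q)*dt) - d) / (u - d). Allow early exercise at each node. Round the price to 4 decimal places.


Answer: Price = V(0,0) = 1.6634

Derivation:
dt = T/N = 0.166667
u = exp(sigma*sqrt(dt)) = 1.196774; d = 1/u = 0.835580
p = (exp((r-q)*dt) - d) / (u - d) = 0.483970
Discount per step: exp(-r*dt) = 0.989720
Stock lattice S(k, i) with i counting down-moves:
  k=0: S(0,0) = 10.9000
  k=1: S(1,0) = 13.0448; S(1,1) = 9.1078
  k=2: S(2,0) = 15.6117; S(2,1) = 10.9000; S(2,2) = 7.6103
  k=3: S(3,0) = 18.6837; S(3,1) = 13.0448; S(3,2) = 9.1078; S(3,3) = 6.3590
Terminal payoffs V(N, i) = max(K - S_T, 0):
  V(3,0) = 0.000000; V(3,1) = 0.000000; V(3,2) = 2.492179; V(3,3) = 5.240975
Backward induction: V(k, i) = exp(-r*dt) * [p * V(k+1, i) + (1-p) * V(k+1, i+1)]; then take max(V_cont, immediate exercise) for American.
  V(2,0) = exp(-r*dt) * [p*0.000000 + (1-p)*0.000000] = 0.000000; exercise = 0.000000; V(2,0) = max -> 0.000000
  V(2,1) = exp(-r*dt) * [p*0.000000 + (1-p)*2.492179] = 1.272818; exercise = 0.700000; V(2,1) = max -> 1.272818
  V(2,2) = exp(-r*dt) * [p*2.492179 + (1-p)*5.240975] = 3.870438; exercise = 3.989687; V(2,2) = max -> 3.989687
  V(1,0) = exp(-r*dt) * [p*0.000000 + (1-p)*1.272818] = 0.650060; exercise = 0.000000; V(1,0) = max -> 0.650060
  V(1,1) = exp(-r*dt) * [p*1.272818 + (1-p)*3.989687] = 2.647306; exercise = 2.492179; V(1,1) = max -> 2.647306
  V(0,0) = exp(-r*dt) * [p*0.650060 + (1-p)*2.647306] = 1.663420; exercise = 0.700000; V(0,0) = max -> 1.663420


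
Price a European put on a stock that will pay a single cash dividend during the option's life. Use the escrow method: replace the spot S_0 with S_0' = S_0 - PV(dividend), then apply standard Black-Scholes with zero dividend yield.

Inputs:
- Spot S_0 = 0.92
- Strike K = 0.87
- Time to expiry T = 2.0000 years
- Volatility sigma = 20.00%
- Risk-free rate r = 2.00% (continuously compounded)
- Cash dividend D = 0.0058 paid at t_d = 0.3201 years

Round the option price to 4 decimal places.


Answer: Price = 0.0641

Derivation:
PV(D) = D * exp(-r * t_d) = 0.0058 * 0.99361845 = 0.00576299
S_0' = S_0 - PV(D) = 0.9200 - 0.00576299 = 0.91423701
d1 = (ln(S_0'/K) + (r + sigma^2/2)*T) / (sigma*sqrt(T)) = 0.45819332
d2 = d1 - sigma*sqrt(T) = 0.17535060
exp(-rT) = 0.96078944
N(-d1) = 0.32340678; N(-d2) = 0.43040208
P = K * exp(-rT) * N(-d2) - S_0' * N(-d1) = 0.8700 * 0.96078944 * 0.43040208 - 0.91423701 * 0.32340678 = 0.0641


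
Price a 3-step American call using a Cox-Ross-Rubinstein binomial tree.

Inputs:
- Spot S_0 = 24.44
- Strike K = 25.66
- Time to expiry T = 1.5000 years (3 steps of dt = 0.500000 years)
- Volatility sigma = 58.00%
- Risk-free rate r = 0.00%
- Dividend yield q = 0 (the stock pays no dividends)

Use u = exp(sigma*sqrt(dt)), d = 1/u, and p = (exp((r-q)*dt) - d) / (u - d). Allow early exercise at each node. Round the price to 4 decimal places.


Answer: Price = V(0,0) = 6.8854

Derivation:
dt = T/N = 0.500000
u = exp(sigma*sqrt(dt)) = 1.507002; d = 1/u = 0.663569
p = (exp((r-q)*dt) - d) / (u - d) = 0.398883
Discount per step: exp(-r*dt) = 1.000000
Stock lattice S(k, i) with i counting down-moves:
  k=0: S(0,0) = 24.4400
  k=1: S(1,0) = 36.8311; S(1,1) = 16.2176
  k=2: S(2,0) = 55.5046; S(2,1) = 24.4400; S(2,2) = 10.7615
  k=3: S(3,0) = 83.6454; S(3,1) = 36.8311; S(3,2) = 16.2176; S(3,3) = 7.1410
Terminal payoffs V(N, i) = max(S_T - K, 0):
  V(3,0) = 57.985442; V(3,1) = 11.171117; V(3,2) = 0.000000; V(3,3) = 0.000000
Backward induction: V(k, i) = exp(-r*dt) * [p * V(k+1, i) + (1-p) * V(k+1, i+1)]; then take max(V_cont, immediate exercise) for American.
  V(2,0) = exp(-r*dt) * [p*57.985442 + (1-p)*11.171117] = 29.844550; exercise = 29.844550; V(2,0) = max -> 29.844550
  V(2,1) = exp(-r*dt) * [p*11.171117 + (1-p)*0.000000] = 4.455967; exercise = 0.000000; V(2,1) = max -> 4.455967
  V(2,2) = exp(-r*dt) * [p*0.000000 + (1-p)*0.000000] = 0.000000; exercise = 0.000000; V(2,2) = max -> 0.000000
  V(1,0) = exp(-r*dt) * [p*29.844550 + (1-p)*4.455967] = 14.583039; exercise = 11.171117; V(1,0) = max -> 14.583039
  V(1,1) = exp(-r*dt) * [p*4.455967 + (1-p)*0.000000] = 1.777409; exercise = 0.000000; V(1,1) = max -> 1.777409
  V(0,0) = exp(-r*dt) * [p*14.583039 + (1-p)*1.777409] = 6.885356; exercise = 0.000000; V(0,0) = max -> 6.885356


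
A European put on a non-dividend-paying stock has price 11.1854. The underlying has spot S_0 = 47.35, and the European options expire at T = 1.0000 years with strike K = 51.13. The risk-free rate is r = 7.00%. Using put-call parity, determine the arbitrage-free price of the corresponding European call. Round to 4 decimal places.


Answer: Call price = 10.8621

Derivation:
Put-call parity: C - P = S_0 * exp(-qT) - K * exp(-rT).
S_0 * exp(-qT) = 47.3500 * 1.00000000 = 47.35000000
K * exp(-rT) = 51.1300 * 0.93239382 = 47.67329601
C = P + S*exp(-qT) - K*exp(-rT)
C = 11.1854 + 47.35000000 - 47.67329601 = 10.8621


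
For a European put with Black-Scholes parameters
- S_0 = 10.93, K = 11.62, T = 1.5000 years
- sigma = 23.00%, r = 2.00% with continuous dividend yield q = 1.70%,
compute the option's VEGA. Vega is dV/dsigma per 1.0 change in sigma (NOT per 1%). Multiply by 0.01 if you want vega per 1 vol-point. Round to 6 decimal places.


Answer: Vega = 5.196448

Derivation:
d1 = -0.0604968915; d2 = -0.3421882119
phi(d1) = 0.3982129087; exp(-qT) = 0.9748223790; exp(-rT) = 0.9704455335
Vega = S * exp(-qT) * phi(d1) * sqrt(T) = 10.9300 * 0.9748223790 * 0.3982129087 * 1.2247448714 = 5.196448


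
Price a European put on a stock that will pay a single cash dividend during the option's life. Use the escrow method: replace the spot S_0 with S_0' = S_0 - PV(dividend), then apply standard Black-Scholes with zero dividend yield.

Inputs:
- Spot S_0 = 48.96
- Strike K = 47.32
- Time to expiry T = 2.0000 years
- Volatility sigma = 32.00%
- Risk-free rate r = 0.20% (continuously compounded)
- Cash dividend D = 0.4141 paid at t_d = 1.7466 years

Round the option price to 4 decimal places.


Answer: Price = 7.8737

Derivation:
PV(D) = D * exp(-r * t_d) = 0.4141 * 0.99651289 = 0.41265599
S_0' = S_0 - PV(D) = 48.9600 - 0.41265599 = 48.54734401
d1 = (ln(S_0'/K) + (r + sigma^2/2)*T) / (sigma*sqrt(T)) = 0.29169580
d2 = d1 - sigma*sqrt(T) = -0.16085254
exp(-rT) = 0.99600799
N(-d1) = 0.38525961; N(-d2) = 0.56389523
P = K * exp(-rT) * N(-d2) - S_0' * N(-d1) = 47.3200 * 0.99600799 * 0.56389523 - 48.54734401 * 0.38525961 = 7.8737


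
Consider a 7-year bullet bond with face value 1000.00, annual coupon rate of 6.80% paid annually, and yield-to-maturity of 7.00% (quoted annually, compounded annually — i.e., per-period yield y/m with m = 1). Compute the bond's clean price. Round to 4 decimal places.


Answer: Price = 989.2214

Derivation:
Coupon per period c = face * coupon_rate / m = 68.000000
Periods per year m = 1; per-period yield y/m = 0.070000
Number of cashflows N = 7
Cashflows (t years, CF_t, discount factor 1/(1+y/m)^(m*t), PV):
  t = 1.0000: CF_t = 68.000000, DF = 0.934579, PV = 63.551402
  t = 2.0000: CF_t = 68.000000, DF = 0.873439, PV = 59.393834
  t = 3.0000: CF_t = 68.000000, DF = 0.816298, PV = 55.508256
  t = 4.0000: CF_t = 68.000000, DF = 0.762895, PV = 51.876874
  t = 5.0000: CF_t = 68.000000, DF = 0.712986, PV = 48.483060
  t = 6.0000: CF_t = 68.000000, DF = 0.666342, PV = 45.311271
  t = 7.0000: CF_t = 1068.000000, DF = 0.622750, PV = 665.096724
Price P = sum_t PV_t = 989.221421


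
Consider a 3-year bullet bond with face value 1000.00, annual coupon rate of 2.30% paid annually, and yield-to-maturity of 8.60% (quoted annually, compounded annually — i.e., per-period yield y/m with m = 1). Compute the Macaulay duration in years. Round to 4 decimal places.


Coupon per period c = face * coupon_rate / m = 23.000000
Periods per year m = 1; per-period yield y/m = 0.086000
Number of cashflows N = 3
Cashflows (t years, CF_t, discount factor 1/(1+y/m)^(m*t), PV):
  t = 1.0000: CF_t = 23.000000, DF = 0.920810, PV = 21.178637
  t = 2.0000: CF_t = 23.000000, DF = 0.847892, PV = 19.501508
  t = 3.0000: CF_t = 1023.000000, DF = 0.780747, PV = 798.704549
Price P = sum_t PV_t = 839.384694
Macaulay numerator sum_t t * PV_t:
  t * PV_t at t = 1.0000: 21.178637
  t * PV_t at t = 2.0000: 39.003015
  t * PV_t at t = 3.0000: 2396.113647
Macaulay duration D = (sum_t t * PV_t) / P = 2456.295299 / 839.384694 = 2.926305

Answer: Macaulay duration = 2.9263 years


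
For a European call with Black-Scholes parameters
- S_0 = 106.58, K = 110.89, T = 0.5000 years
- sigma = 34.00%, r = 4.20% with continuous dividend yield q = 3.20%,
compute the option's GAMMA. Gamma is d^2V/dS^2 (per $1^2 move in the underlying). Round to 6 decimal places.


d1 = -0.0238870741; d2 = -0.2643033797
phi(d1) = 0.3988284799; exp(-qT) = 0.9841273201; exp(-rT) = 0.9792189646
Gamma = exp(-qT) * phi(d1) / (S * sigma * sqrt(T)) = 0.9841273201 * 0.3988284799 / (106.5800 * 0.3400 * 0.7071067812) = 0.015318

Answer: Gamma = 0.015318


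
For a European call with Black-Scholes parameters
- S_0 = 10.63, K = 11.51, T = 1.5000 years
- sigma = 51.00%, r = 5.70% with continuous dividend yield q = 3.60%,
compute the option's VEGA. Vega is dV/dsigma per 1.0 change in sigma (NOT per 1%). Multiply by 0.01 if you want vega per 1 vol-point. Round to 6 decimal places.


d1 = 0.2354055215; d2 = -0.3892143629
phi(d1) = 0.3880401703; exp(-qT) = 0.9474321065; exp(-rT) = 0.9180531431
Vega = S * exp(-qT) * phi(d1) * sqrt(T) = 10.6300 * 0.9474321065 * 0.3880401703 * 1.2247448714 = 4.786341

Answer: Vega = 4.786341


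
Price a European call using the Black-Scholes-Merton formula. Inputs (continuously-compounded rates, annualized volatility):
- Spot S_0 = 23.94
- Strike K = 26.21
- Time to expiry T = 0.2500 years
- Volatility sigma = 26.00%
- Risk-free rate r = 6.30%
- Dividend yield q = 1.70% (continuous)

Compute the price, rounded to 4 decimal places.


Answer: Price = 0.5358

Derivation:
d1 = (ln(S/K) + (r - q + 0.5*sigma^2) * T) / (sigma * sqrt(T)) = -0.54338706
d2 = d1 - sigma * sqrt(T) = -0.67338706
exp(-rT) = 0.98437338; exp(-qT) = 0.99575902
C = S_0 * exp(-qT) * N(d1) - K * exp(-rT) * N(d2)
N(d1) = 0.29343167; N(d2) = 0.25035054
C = 23.9400 * 0.99575902 * 0.29343167 - 26.2100 * 0.98437338 * 0.25035054 = 0.5358


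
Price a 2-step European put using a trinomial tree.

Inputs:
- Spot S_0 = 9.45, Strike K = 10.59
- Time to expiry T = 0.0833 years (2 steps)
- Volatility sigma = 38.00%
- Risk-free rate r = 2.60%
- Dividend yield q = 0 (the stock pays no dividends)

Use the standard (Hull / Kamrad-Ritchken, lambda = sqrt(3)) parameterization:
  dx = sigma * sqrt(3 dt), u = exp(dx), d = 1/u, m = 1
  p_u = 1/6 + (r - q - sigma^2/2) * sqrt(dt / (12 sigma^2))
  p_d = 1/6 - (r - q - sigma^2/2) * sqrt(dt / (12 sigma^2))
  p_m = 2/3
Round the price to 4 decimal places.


dt = T/N = 0.041650; dx = sigma*sqrt(3*dt) = 0.134323
u = exp(dx) = 1.143763; d = 1/u = 0.874307
p_u = 0.159504, p_m = 0.666667, p_d = 0.173829
Discount per step: exp(-r*dt) = 0.998918
Stock lattice S(k, j) with j the centered position index:
  k=0: S(0,+0) = 9.4500
  k=1: S(1,-1) = 8.2622; S(1,+0) = 9.4500; S(1,+1) = 10.8086
  k=2: S(2,-2) = 7.2237; S(2,-1) = 8.2622; S(2,+0) = 9.4500; S(2,+1) = 10.8086; S(2,+2) = 12.3624
Terminal payoffs V(N, j) = max(K - S_T, 0):
  V(2,-2) = 3.366295; V(2,-1) = 2.327796; V(2,+0) = 1.140000; V(2,+1) = 0.000000; V(2,+2) = 0.000000
Backward induction: V(k, j) = exp(-r*dt) * [p_u * V(k+1, j+1) + p_m * V(k+1, j) + p_d * V(k+1, j-1)]
  V(1,-1) = exp(-r*dt) * [p_u*1.140000 + p_m*2.327796 + p_d*3.366295] = 2.316350
  V(1,+0) = exp(-r*dt) * [p_u*0.000000 + p_m*1.140000 + p_d*2.327796] = 1.163379
  V(1,+1) = exp(-r*dt) * [p_u*0.000000 + p_m*0.000000 + p_d*1.140000] = 0.197951
  V(0,+0) = exp(-r*dt) * [p_u*0.197951 + p_m*1.163379 + p_d*2.316350] = 1.208500

Answer: Price = V(0,0) = 1.2085


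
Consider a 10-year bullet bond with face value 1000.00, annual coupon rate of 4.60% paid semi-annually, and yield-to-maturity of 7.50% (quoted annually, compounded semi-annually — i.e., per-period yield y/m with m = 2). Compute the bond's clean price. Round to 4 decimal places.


Answer: Price = 798.5050

Derivation:
Coupon per period c = face * coupon_rate / m = 23.000000
Periods per year m = 2; per-period yield y/m = 0.037500
Number of cashflows N = 20
Cashflows (t years, CF_t, discount factor 1/(1+y/m)^(m*t), PV):
  t = 0.5000: CF_t = 23.000000, DF = 0.963855, PV = 22.168675
  t = 1.0000: CF_t = 23.000000, DF = 0.929017, PV = 21.367397
  t = 1.5000: CF_t = 23.000000, DF = 0.895438, PV = 20.595082
  t = 2.0000: CF_t = 23.000000, DF = 0.863073, PV = 19.850681
  t = 2.5000: CF_t = 23.000000, DF = 0.831878, PV = 19.133187
  t = 3.0000: CF_t = 23.000000, DF = 0.801810, PV = 18.441626
  t = 3.5000: CF_t = 23.000000, DF = 0.772829, PV = 17.775061
  t = 4.0000: CF_t = 23.000000, DF = 0.744895, PV = 17.132589
  t = 4.5000: CF_t = 23.000000, DF = 0.717971, PV = 16.513339
  t = 5.0000: CF_t = 23.000000, DF = 0.692020, PV = 15.916471
  t = 5.5000: CF_t = 23.000000, DF = 0.667008, PV = 15.341177
  t = 6.0000: CF_t = 23.000000, DF = 0.642899, PV = 14.786676
  t = 6.5000: CF_t = 23.000000, DF = 0.619662, PV = 14.252218
  t = 7.0000: CF_t = 23.000000, DF = 0.597264, PV = 13.737078
  t = 7.5000: CF_t = 23.000000, DF = 0.575676, PV = 13.240557
  t = 8.0000: CF_t = 23.000000, DF = 0.554869, PV = 12.761983
  t = 8.5000: CF_t = 23.000000, DF = 0.534813, PV = 12.300706
  t = 9.0000: CF_t = 23.000000, DF = 0.515483, PV = 11.856102
  t = 9.5000: CF_t = 23.000000, DF = 0.496851, PV = 11.427569
  t = 10.0000: CF_t = 1023.000000, DF = 0.478892, PV = 489.906866
Price P = sum_t PV_t = 798.505039


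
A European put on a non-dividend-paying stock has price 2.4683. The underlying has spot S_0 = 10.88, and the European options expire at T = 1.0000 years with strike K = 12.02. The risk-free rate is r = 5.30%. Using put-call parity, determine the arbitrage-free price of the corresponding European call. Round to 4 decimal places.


Put-call parity: C - P = S_0 * exp(-qT) - K * exp(-rT).
S_0 * exp(-qT) = 10.8800 * 1.00000000 = 10.88000000
K * exp(-rT) = 12.0200 * 0.94838001 = 11.39952775
C = P + S*exp(-qT) - K*exp(-rT)
C = 2.4683 + 10.88000000 - 11.39952775 = 1.9488

Answer: Call price = 1.9488


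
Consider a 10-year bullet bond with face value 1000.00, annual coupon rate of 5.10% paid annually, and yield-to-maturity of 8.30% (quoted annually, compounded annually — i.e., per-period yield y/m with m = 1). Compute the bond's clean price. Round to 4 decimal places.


Answer: Price = 788.1528

Derivation:
Coupon per period c = face * coupon_rate / m = 51.000000
Periods per year m = 1; per-period yield y/m = 0.083000
Number of cashflows N = 10
Cashflows (t years, CF_t, discount factor 1/(1+y/m)^(m*t), PV):
  t = 1.0000: CF_t = 51.000000, DF = 0.923361, PV = 47.091413
  t = 2.0000: CF_t = 51.000000, DF = 0.852596, PV = 43.482376
  t = 3.0000: CF_t = 51.000000, DF = 0.787254, PV = 40.149931
  t = 4.0000: CF_t = 51.000000, DF = 0.726919, PV = 37.072882
  t = 5.0000: CF_t = 51.000000, DF = 0.671209, PV = 34.231655
  t = 6.0000: CF_t = 51.000000, DF = 0.619768, PV = 31.608176
  t = 7.0000: CF_t = 51.000000, DF = 0.572270, PV = 29.185758
  t = 8.0000: CF_t = 51.000000, DF = 0.528412, PV = 26.948992
  t = 9.0000: CF_t = 51.000000, DF = 0.487915, PV = 24.883649
  t = 10.0000: CF_t = 1051.000000, DF = 0.450521, PV = 473.498001
Price P = sum_t PV_t = 788.152832


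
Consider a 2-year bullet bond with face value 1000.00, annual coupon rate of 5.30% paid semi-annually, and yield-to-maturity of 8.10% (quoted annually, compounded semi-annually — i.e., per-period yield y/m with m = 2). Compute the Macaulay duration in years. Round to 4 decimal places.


Answer: Macaulay duration = 1.9216 years

Derivation:
Coupon per period c = face * coupon_rate / m = 26.500000
Periods per year m = 2; per-period yield y/m = 0.040500
Number of cashflows N = 4
Cashflows (t years, CF_t, discount factor 1/(1+y/m)^(m*t), PV):
  t = 0.5000: CF_t = 26.500000, DF = 0.961076, PV = 25.468525
  t = 1.0000: CF_t = 26.500000, DF = 0.923668, PV = 24.477198
  t = 1.5000: CF_t = 26.500000, DF = 0.887715, PV = 23.524458
  t = 2.0000: CF_t = 1026.500000, DF = 0.853162, PV = 875.771112
Price P = sum_t PV_t = 949.241293
Macaulay numerator sum_t t * PV_t:
  t * PV_t at t = 0.5000: 12.734262
  t * PV_t at t = 1.0000: 24.477198
  t * PV_t at t = 1.5000: 35.286687
  t * PV_t at t = 2.0000: 1751.542224
Macaulay duration D = (sum_t t * PV_t) / P = 1824.040371 / 949.241293 = 1.921577


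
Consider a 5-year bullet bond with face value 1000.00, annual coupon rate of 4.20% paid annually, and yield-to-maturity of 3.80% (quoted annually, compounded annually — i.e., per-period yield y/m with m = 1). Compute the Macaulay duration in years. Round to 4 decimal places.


Answer: Macaulay duration = 4.6168 years

Derivation:
Coupon per period c = face * coupon_rate / m = 42.000000
Periods per year m = 1; per-period yield y/m = 0.038000
Number of cashflows N = 5
Cashflows (t years, CF_t, discount factor 1/(1+y/m)^(m*t), PV):
  t = 1.0000: CF_t = 42.000000, DF = 0.963391, PV = 40.462428
  t = 2.0000: CF_t = 42.000000, DF = 0.928122, PV = 38.981144
  t = 3.0000: CF_t = 42.000000, DF = 0.894145, PV = 37.554089
  t = 4.0000: CF_t = 42.000000, DF = 0.861411, PV = 36.179276
  t = 5.0000: CF_t = 1042.000000, DF = 0.829876, PV = 864.730847
Price P = sum_t PV_t = 1017.907784
Macaulay numerator sum_t t * PV_t:
  t * PV_t at t = 1.0000: 40.462428
  t * PV_t at t = 2.0000: 77.962289
  t * PV_t at t = 3.0000: 112.662267
  t * PV_t at t = 4.0000: 144.717106
  t * PV_t at t = 5.0000: 4323.654233
Macaulay duration D = (sum_t t * PV_t) / P = 4699.458322 / 1017.907784 = 4.616782


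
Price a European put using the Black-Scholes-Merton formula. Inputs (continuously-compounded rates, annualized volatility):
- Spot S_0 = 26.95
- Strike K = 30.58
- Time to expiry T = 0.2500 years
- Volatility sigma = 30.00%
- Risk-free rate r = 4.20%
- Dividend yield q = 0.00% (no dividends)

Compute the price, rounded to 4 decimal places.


Answer: Price = 3.8501

Derivation:
d1 = (ln(S/K) + (r - q + 0.5*sigma^2) * T) / (sigma * sqrt(T)) = -0.69741935
d2 = d1 - sigma * sqrt(T) = -0.84741935
exp(-rT) = 0.98955493; exp(-qT) = 1.00000000
P = K * exp(-rT) * N(-d2) - S_0 * exp(-qT) * N(-d1)
N(-d1) = 0.75722980; N(-d2) = 0.80161929
P = 30.5800 * 0.98955493 * 0.80161929 - 26.9500 * 1.00000000 * 0.75722980 = 3.8501


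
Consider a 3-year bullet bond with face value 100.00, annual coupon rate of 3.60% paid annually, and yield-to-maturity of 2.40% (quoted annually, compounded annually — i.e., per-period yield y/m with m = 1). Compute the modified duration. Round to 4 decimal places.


Answer: Modified duration = 2.8309

Derivation:
Coupon per period c = face * coupon_rate / m = 3.600000
Periods per year m = 1; per-period yield y/m = 0.024000
Number of cashflows N = 3
Cashflows (t years, CF_t, discount factor 1/(1+y/m)^(m*t), PV):
  t = 1.0000: CF_t = 3.600000, DF = 0.976562, PV = 3.515625
  t = 2.0000: CF_t = 3.600000, DF = 0.953674, PV = 3.433228
  t = 3.0000: CF_t = 103.600000, DF = 0.931323, PV = 96.485019
Price P = sum_t PV_t = 103.433871
First compute Macaulay numerator sum_t t * PV_t:
  t * PV_t at t = 1.0000: 3.515625
  t * PV_t at t = 2.0000: 6.866455
  t * PV_t at t = 3.0000: 289.455056
Macaulay duration D = 299.837136 / 103.433871 = 2.898829
Modified duration = D / (1 + y/m) = 2.898829 / (1 + 0.024000) = 2.830888


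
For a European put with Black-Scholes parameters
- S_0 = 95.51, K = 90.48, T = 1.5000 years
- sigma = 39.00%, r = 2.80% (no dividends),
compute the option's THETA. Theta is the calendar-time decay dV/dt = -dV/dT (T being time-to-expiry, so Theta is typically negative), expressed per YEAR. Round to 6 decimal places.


Answer: Theta = -4.255780

Derivation:
d1 = 0.4400228249; d2 = -0.0376276750
phi(d1) = 0.3621312454; exp(-qT) = 1.0000000000; exp(-rT) = 0.9588697806
Theta = -S*exp(-qT)*phi(d1)*sigma/(2*sqrt(T)) + r*K*exp(-rT)*N(-d2) - q*S*exp(-qT)*N(-d1)
N(-d1) = 0.3299602880; N(-d2) = 0.5150077289; sqrt(T) = 1.2247448714
Term 1 = -95.5100 * 1.0000000000 * 0.3621312454 * 0.3900 / (2 * 1.2247448714) = -5.5068573308
Term 2 = 0.0280 * 90.4800 * 0.9588697806 * 0.5150077289 = 1.2510768897
Term 3 = 0 (no dividend yield, q = 0)
Theta = -5.5068573308 + (1.2510768897) + (0.0000000000) = -4.255780


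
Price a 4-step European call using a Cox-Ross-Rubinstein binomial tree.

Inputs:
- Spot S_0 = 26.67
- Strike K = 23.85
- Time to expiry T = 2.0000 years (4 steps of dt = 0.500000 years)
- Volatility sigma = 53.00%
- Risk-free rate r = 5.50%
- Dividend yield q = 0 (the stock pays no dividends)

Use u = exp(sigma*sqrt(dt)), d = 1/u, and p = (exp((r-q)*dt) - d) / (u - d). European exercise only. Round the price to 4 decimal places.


dt = T/N = 0.500000
u = exp(sigma*sqrt(dt)) = 1.454652; d = 1/u = 0.687450
p = (exp((r-q)*dt) - d) / (u - d) = 0.443732
Discount per step: exp(-r*dt) = 0.972875
Stock lattice S(k, i) with i counting down-moves:
  k=0: S(0,0) = 26.6700
  k=1: S(1,0) = 38.7956; S(1,1) = 18.3343
  k=2: S(2,0) = 56.4340; S(2,1) = 26.6700; S(2,2) = 12.6039
  k=3: S(3,0) = 82.0919; S(3,1) = 38.7956; S(3,2) = 18.3343; S(3,3) = 8.6645
  k=4: S(4,0) = 119.4151; S(4,1) = 56.4340; S(4,2) = 26.6700; S(4,3) = 12.6039; S(4,4) = 5.9564
Terminal payoffs V(N, i) = max(S_T - K, 0):
  V(4,0) = 95.565107; V(4,1) = 32.584040; V(4,2) = 2.820000; V(4,3) = 0.000000; V(4,4) = 0.000000
Backward induction: V(k, i) = exp(-r*dt) * [p * V(k+1, i) + (1-p) * V(k+1, i+1)].
  V(3,0) = exp(-r*dt) * [p*95.565107 + (1-p)*32.584040] = 58.888820
  V(3,1) = exp(-r*dt) * [p*32.584040 + (1-p)*2.820000] = 15.592504
  V(3,2) = exp(-r*dt) * [p*2.820000 + (1-p)*0.000000] = 1.217381
  V(3,3) = exp(-r*dt) * [p*0.000000 + (1-p)*0.000000] = 0.000000
  V(2,0) = exp(-r*dt) * [p*58.888820 + (1-p)*15.592504] = 33.860369
  V(2,1) = exp(-r*dt) * [p*15.592504 + (1-p)*1.217381] = 7.390032
  V(2,2) = exp(-r*dt) * [p*1.217381 + (1-p)*0.000000] = 0.525538
  V(1,0) = exp(-r*dt) * [p*33.860369 + (1-p)*7.390032] = 18.616696
  V(1,1) = exp(-r*dt) * [p*7.390032 + (1-p)*0.525538] = 3.474653
  V(0,0) = exp(-r*dt) * [p*18.616696 + (1-p)*3.474653] = 9.917151

Answer: Price = V(0,0) = 9.9172


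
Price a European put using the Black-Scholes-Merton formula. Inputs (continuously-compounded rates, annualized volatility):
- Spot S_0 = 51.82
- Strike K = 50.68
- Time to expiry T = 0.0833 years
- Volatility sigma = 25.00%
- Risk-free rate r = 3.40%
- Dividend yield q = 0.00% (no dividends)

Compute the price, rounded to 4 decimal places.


Answer: Price = 0.9192

Derivation:
d1 = (ln(S/K) + (r - q + 0.5*sigma^2) * T) / (sigma * sqrt(T)) = 0.38362407
d2 = d1 - sigma * sqrt(T) = 0.31146972
exp(-rT) = 0.99717181; exp(-qT) = 1.00000000
P = K * exp(-rT) * N(-d2) - S_0 * exp(-qT) * N(-d1)
N(-d1) = 0.35062855; N(-d2) = 0.37772178
P = 50.6800 * 0.99717181 * 0.37772178 - 51.8200 * 1.00000000 * 0.35062855 = 0.9192


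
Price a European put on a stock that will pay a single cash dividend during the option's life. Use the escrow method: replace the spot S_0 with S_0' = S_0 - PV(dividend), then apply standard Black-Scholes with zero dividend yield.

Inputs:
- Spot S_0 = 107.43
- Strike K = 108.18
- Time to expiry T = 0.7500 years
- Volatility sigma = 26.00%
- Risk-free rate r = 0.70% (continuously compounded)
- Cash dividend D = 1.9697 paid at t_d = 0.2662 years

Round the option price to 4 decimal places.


Answer: Price = 10.6630

Derivation:
PV(D) = D * exp(-r * t_d) = 1.9697 * 0.99813834 = 1.96603308
S_0' = S_0 - PV(D) = 107.4300 - 1.96603308 = 105.46396692
d1 = (ln(S_0'/K) + (r + sigma^2/2)*T) / (sigma*sqrt(T)) = 0.02297340
d2 = d1 - sigma*sqrt(T) = -0.20219321
exp(-rT) = 0.99476376
N(-d1) = 0.49083575; N(-d2) = 0.58011716
P = K * exp(-rT) * N(-d2) - S_0' * N(-d1) = 108.1800 * 0.99476376 * 0.58011716 - 105.46396692 * 0.49083575 = 10.6630


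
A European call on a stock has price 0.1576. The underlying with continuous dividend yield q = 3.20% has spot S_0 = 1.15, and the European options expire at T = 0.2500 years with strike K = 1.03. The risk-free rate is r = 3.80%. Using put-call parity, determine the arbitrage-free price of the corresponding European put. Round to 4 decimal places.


Put-call parity: C - P = S_0 * exp(-qT) - K * exp(-rT).
S_0 * exp(-qT) = 1.1500 * 0.99203191 = 1.14083670
K * exp(-rT) = 1.0300 * 0.99054498 = 1.02026133
P = C - S*exp(-qT) + K*exp(-rT)
P = 0.1576 - 1.14083670 + 1.02026133 = 0.0370

Answer: Put price = 0.0370


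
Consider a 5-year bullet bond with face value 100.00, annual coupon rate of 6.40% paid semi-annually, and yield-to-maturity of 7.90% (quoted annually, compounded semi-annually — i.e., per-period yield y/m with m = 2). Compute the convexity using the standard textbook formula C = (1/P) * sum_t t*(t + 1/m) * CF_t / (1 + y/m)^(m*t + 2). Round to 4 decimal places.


Coupon per period c = face * coupon_rate / m = 3.200000
Periods per year m = 2; per-period yield y/m = 0.039500
Number of cashflows N = 10
Cashflows (t years, CF_t, discount factor 1/(1+y/m)^(m*t), PV):
  t = 0.5000: CF_t = 3.200000, DF = 0.962001, PV = 3.078403
  t = 1.0000: CF_t = 3.200000, DF = 0.925446, PV = 2.961427
  t = 1.5000: CF_t = 3.200000, DF = 0.890280, PV = 2.848895
  t = 2.0000: CF_t = 3.200000, DF = 0.856450, PV = 2.740640
  t = 2.5000: CF_t = 3.200000, DF = 0.823906, PV = 2.636498
  t = 3.0000: CF_t = 3.200000, DF = 0.792598, PV = 2.536314
  t = 3.5000: CF_t = 3.200000, DF = 0.762480, PV = 2.439936
  t = 4.0000: CF_t = 3.200000, DF = 0.733507, PV = 2.347221
  t = 4.5000: CF_t = 3.200000, DF = 0.705634, PV = 2.258029
  t = 5.0000: CF_t = 103.200000, DF = 0.678821, PV = 70.054294
Price P = sum_t PV_t = 93.901658
Convexity numerator sum_t t*(t + 1/m) * CF_t / (1+y/m)^(m*t + 2):
  t = 0.5000: term = 1.424448
  t = 1.0000: term = 4.110960
  t = 1.5000: term = 7.909495
  t = 2.0000: term = 12.681570
  t = 2.5000: term = 18.299524
  t = 3.0000: term = 24.645823
  t = 3.5000: term = 31.612407
  t = 4.0000: term = 39.100071
  t = 4.5000: term = 47.017882
  t = 5.0000: term = 1782.865032
Convexity = (1/P) * sum = 1969.667213 / 93.901658 = 20.975851

Answer: Convexity = 20.9759


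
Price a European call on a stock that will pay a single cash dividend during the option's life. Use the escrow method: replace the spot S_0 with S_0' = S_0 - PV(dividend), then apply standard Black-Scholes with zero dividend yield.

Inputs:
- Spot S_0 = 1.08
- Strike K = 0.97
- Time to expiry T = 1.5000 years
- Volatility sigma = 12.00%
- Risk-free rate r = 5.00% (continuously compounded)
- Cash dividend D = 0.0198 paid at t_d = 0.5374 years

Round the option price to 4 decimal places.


PV(D) = D * exp(-r * t_d) = 0.0198 * 0.97348779 = 0.01927506
S_0' = S_0 - PV(D) = 1.0800 - 0.01927506 = 1.06072494
d1 = (ln(S_0'/K) + (r + sigma^2/2)*T) / (sigma*sqrt(T)) = 1.19216522
d2 = d1 - sigma*sqrt(T) = 1.04519584
exp(-rT) = 0.92774349
N(d1) = 0.88340177; N(d2) = 0.85203377
C = S_0' * N(d1) - K * exp(-rT) * N(d2) = 1.06072494 * 0.88340177 - 0.9700 * 0.92774349 * 0.85203377 = 0.1703

Answer: Price = 0.1703


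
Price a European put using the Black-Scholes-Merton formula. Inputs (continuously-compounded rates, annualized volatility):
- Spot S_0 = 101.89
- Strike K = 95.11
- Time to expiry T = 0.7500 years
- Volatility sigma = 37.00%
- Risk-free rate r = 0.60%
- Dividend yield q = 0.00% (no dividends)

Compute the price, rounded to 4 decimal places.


Answer: Price = 9.2307

Derivation:
d1 = (ln(S/K) + (r - q + 0.5*sigma^2) * T) / (sigma * sqrt(T)) = 0.38915650
d2 = d1 - sigma * sqrt(T) = 0.06872710
exp(-rT) = 0.99551011; exp(-qT) = 1.00000000
P = K * exp(-rT) * N(-d2) - S_0 * exp(-qT) * N(-d1)
N(-d1) = 0.34858019; N(-d2) = 0.47260342
P = 95.1100 * 0.99551011 * 0.47260342 - 101.8900 * 1.00000000 * 0.34858019 = 9.2307


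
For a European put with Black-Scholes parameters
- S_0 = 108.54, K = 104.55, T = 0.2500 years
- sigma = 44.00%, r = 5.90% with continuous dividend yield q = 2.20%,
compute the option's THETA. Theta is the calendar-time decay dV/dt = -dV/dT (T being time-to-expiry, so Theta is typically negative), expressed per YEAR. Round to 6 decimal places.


d1 = 0.3222879216; d2 = 0.1022879216
phi(d1) = 0.3787521349; exp(-qT) = 0.9945150973; exp(-rT) = 0.9853582484
Theta = -S*exp(-qT)*phi(d1)*sigma/(2*sqrt(T)) + r*K*exp(-rT)*N(-d2) - q*S*exp(-qT)*N(-d1)
N(-d1) = 0.3736172913; N(-d2) = 0.4592640711; sqrt(T) = 0.5000000000
Term 1 = -108.5400 * 0.9945150973 * 0.3787521349 * 0.4400 / (2 * 0.5000000000) = -17.9890804308
Term 2 = 0.0590 * 104.5500 * 0.9853582484 * 0.4592640711 = 2.7914681464
Term 3 = -0.0220 * 108.5400 * 0.9945150973 * 0.3736172913 = -0.8872598837
Theta = -17.9890804308 + (2.7914681464) + (-0.8872598837) = -16.084872

Answer: Theta = -16.084872
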